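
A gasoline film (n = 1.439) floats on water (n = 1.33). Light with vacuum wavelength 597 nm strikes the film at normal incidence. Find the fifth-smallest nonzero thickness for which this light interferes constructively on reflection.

933 nm

At the upper boundary (n = 1.0 to n = 1.439) the reflected ray undergoes a half-wave phase shift.
Ray reflecting at the bottom interface goes from n = 1.439 toward n = 1.33: no phase shift.
Exactly one π shift → a net half-wave offset.
So the condition for constructive reflection is 2 n t = (m + ½) λ.
The fifth-smallest nonzero thickness corresponds to m = 4: t = (m + ½) λ / (2 n) = 4.50 × 597 / (2 × 1.439) = 933 nm.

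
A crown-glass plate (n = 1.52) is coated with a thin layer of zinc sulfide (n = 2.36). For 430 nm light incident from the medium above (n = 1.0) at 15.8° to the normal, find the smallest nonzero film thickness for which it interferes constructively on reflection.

At the upper boundary (n = 1.0 to n = 2.36) the reflected ray undergoes a half-wave phase shift.
Ray reflecting at the bottom interface goes from n = 2.36 toward n = 1.52: no phase shift.
Net: one phase inversion between the two reflected rays.
For maximum reflection here: 2 n t cos θ_r = (m + ½) λ.
Snell's law: 1.0 sin 15.8° = 2.36 sin θ_r → sin θ_r = 0.115, cos θ_r = 0.993.
Minimum at m = 0: t = λ / (4 n cos θ_r) = 430 / (4 × 2.36 × 0.993) = 45.9 nm.

45.9 nm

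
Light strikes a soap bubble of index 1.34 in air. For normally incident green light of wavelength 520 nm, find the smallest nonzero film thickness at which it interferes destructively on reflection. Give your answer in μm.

0.194 μm

At the upper boundary (n = 1.0 to n = 1.34) the reflected ray undergoes a half-wave phase shift.
Bottom surface (1.34 → 1.0): reflection off a lower-index medium gives no phase shift.
Exactly one π shift → a net half-wave offset.
So the condition for destructive reflection is 2 n t = m λ.
Minimum nonzero at m = 1: t = λ / (2 n) = 520 / (2 × 1.34) = 194 nm.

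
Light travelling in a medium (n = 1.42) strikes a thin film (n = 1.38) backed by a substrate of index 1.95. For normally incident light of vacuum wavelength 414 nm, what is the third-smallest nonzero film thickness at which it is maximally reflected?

375 nm

Top surface (1.42 → 1.38): reflection off a lower-index medium gives no phase shift.
Ray reflecting at the bottom interface goes from n = 1.38 toward n = 1.95: a half-wave phase shift.
Exactly one π shift → a net half-wave offset.
For maximum reflection here: 2 n t = (m + ½) λ.
The third-smallest nonzero thickness corresponds to m = 2: t = (m + ½) λ / (2 n) = 2.50 × 414 / (2 × 1.38) = 375 nm.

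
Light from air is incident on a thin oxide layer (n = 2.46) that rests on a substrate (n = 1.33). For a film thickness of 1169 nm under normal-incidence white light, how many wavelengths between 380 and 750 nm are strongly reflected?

Ray reflecting at the top interface goes from n = 1.0 toward n = 2.46: a half-wave phase shift.
Bottom surface (2.46 → 1.33): reflection off a lower-index medium gives no phase shift.
The two reflections differ by half a wavelength.
For bright reflection here: 2 n t = (m + ½) λ.
λ = 2 n t / (m + ½) = 5751 / (m + ½) nm.
m=7: 767 nm (IR); m=8: 677 nm (visible); m=9: 605 nm (visible); m=10: 548 nm (visible); m=11: 500 nm (visible); m=12: 460 nm (visible); m=13: 426 nm (visible); m=14: 397 nm (visible); m=15: 371 nm (UV).

7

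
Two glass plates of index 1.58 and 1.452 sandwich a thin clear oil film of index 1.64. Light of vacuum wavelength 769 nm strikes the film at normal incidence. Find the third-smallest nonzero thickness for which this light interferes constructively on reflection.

Top surface (1.58 → 1.64): reflection off a higher-index medium gives a half-wave phase shift.
Bottom surface (1.64 → 1.452): reflection off a lower-index medium gives no phase shift.
The two reflections differ by half a wavelength.
For maximum reflection here: 2 n t = (m + ½) λ.
The third-smallest nonzero thickness corresponds to m = 2: t = (m + ½) λ / (2 n) = 2.50 × 769 / (2 × 1.64) = 586 nm.

586 nm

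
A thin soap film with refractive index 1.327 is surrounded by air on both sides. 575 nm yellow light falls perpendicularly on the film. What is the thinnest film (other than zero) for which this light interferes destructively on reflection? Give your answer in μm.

Ray reflecting at the top interface goes from n = 1.0 toward n = 1.327: a half-wave phase shift.
At the lower boundary (n = 1.327 to n = 1.0) the reflected ray undergoes no phase shift.
Net: one phase inversion between the two reflected rays.
For minimum reflection here: 2 n t = m λ.
Minimum nonzero at m = 1: t = λ / (2 n) = 575 / (2 × 1.327) = 217 nm.

0.217 μm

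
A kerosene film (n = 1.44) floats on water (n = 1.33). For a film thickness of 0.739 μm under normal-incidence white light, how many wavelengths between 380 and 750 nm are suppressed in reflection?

3

At the upper boundary (n = 1.0 to n = 1.44) the reflected ray undergoes a half-wave phase shift.
At the lower boundary (n = 1.44 to n = 1.33) the reflected ray undergoes no phase shift.
Net: one phase inversion between the two reflected rays.
So the condition for destructive reflection is 2 n t = m λ.
λ = 2 n t / m = 2128 / m nm.
m=2: 1064 nm (IR); m=3: 709 nm (visible); m=4: 532 nm (visible); m=5: 426 nm (visible); m=6: 355 nm (UV).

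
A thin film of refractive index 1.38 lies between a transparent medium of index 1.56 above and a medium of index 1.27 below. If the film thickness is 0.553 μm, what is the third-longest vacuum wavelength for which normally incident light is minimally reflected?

611 nm

Top surface (1.56 → 1.38): reflection off a lower-index medium gives no phase shift.
Ray reflecting at the bottom interface goes from n = 1.38 toward n = 1.27: no phase shift.
The two reflections carry the same phase change, so no net offset.
With no net inversion, destructive interference in reflection requires 2 n t = (m + ½) λ.
λ = 2 n t / (m + ½). The third-longest wavelength is m = 2: λ = 2 × 1.38 × 553 / 2.50 = 611 nm.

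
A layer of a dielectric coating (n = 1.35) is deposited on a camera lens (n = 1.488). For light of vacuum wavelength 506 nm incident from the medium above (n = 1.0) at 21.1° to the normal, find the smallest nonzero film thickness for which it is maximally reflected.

194 nm

Ray reflecting at the top interface goes from n = 1.0 toward n = 1.35: a half-wave phase shift.
Bottom surface (1.35 → 1.488): reflection off a higher-index medium gives a half-wave phase shift.
Zero or two π shifts → no net half-wave offset.
With no net inversion, constructive interference in reflection requires 2 n t cos θ_r = m λ.
Snell's law: 1.0 sin 21.1° = 1.35 sin θ_r → sin θ_r = 0.267, cos θ_r = 0.964.
Minimum nonzero at m = 1: t = λ / (2 n cos θ_r) = 506 / (2 × 1.35 × 0.964) = 194 nm.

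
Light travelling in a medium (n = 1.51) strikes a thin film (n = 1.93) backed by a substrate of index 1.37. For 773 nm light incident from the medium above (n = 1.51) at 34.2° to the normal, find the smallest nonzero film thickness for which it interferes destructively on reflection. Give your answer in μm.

At the upper boundary (n = 1.51 to n = 1.93) the reflected ray undergoes a half-wave phase shift.
Ray reflecting at the bottom interface goes from n = 1.93 toward n = 1.37: no phase shift.
The two reflections differ by half a wavelength.
With one net inversion, destructive interference in reflection requires 2 n t cos θ_r = m λ.
Snell's law: 1.51 sin 34.2° = 1.93 sin θ_r → sin θ_r = 0.440, cos θ_r = 0.898.
Minimum nonzero at m = 1: t = λ / (2 n cos θ_r) = 773 / (2 × 1.93 × 0.898) = 223 nm.

0.223 μm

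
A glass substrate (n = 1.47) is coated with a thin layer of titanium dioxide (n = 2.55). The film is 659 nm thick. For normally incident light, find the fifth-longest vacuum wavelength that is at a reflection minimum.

672 nm

At the upper boundary (n = 1.0 to n = 2.55) the reflected ray undergoes a half-wave phase shift.
At the lower boundary (n = 2.55 to n = 1.47) the reflected ray undergoes no phase shift.
The two reflections differ by half a wavelength.
So the condition for destructive reflection is 2 n t = m λ.
λ = 2 n t / m. The fifth-longest wavelength is m = 5: λ = 2 × 2.55 × 659 / 5.00 = 672 nm.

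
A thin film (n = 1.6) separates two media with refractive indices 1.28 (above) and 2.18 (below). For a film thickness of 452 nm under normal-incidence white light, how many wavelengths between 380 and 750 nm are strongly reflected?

Ray reflecting at the top interface goes from n = 1.28 toward n = 1.6: a half-wave phase shift.
Ray reflecting at the bottom interface goes from n = 1.6 toward n = 2.18: a half-wave phase shift.
Zero or two π shifts → no net half-wave offset.
With no net inversion, constructive interference in reflection requires 2 n t = m λ.
λ = 2 n t / m = 1446 / m nm.
m=1: 1446 nm (IR); m=2: 723 nm (visible); m=3: 482 nm (visible); m=4: 362 nm (UV).

2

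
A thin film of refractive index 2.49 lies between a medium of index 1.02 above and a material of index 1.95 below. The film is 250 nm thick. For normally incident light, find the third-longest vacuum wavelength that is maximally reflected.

498 nm

Ray reflecting at the top interface goes from n = 1.02 toward n = 2.49: a half-wave phase shift.
Ray reflecting at the bottom interface goes from n = 2.49 toward n = 1.95: no phase shift.
Net: one phase inversion between the two reflected rays.
With one net inversion, constructive interference in reflection requires 2 n t = (m + ½) λ.
λ = 2 n t / (m + ½). The third-longest wavelength is m = 2: λ = 2 × 2.49 × 250 / 2.50 = 498 nm.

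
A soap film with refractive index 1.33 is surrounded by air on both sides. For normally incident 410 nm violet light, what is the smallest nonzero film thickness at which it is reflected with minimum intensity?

Ray reflecting at the top interface goes from n = 1.0 toward n = 1.33: a half-wave phase shift.
Bottom surface (1.33 → 1.0): reflection off a lower-index medium gives no phase shift.
Net: one phase inversion between the two reflected rays.
For minimum reflection here: 2 n t = m λ.
The smallest nonzero thickness corresponds to m = 1: t = m λ / (2 n) = 1.00 × 410 / (2 × 1.33) = 154 nm.

154 nm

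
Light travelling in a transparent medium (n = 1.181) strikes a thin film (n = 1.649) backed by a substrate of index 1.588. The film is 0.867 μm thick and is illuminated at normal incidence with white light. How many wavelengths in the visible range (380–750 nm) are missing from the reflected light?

Ray reflecting at the top interface goes from n = 1.181 toward n = 1.649: a half-wave phase shift.
At the lower boundary (n = 1.649 to n = 1.588) the reflected ray undergoes no phase shift.
Exactly one π shift → a net half-wave offset.
So the condition for destructive reflection is 2 n t = m λ.
λ = 2 n t / m = 2859 / m nm.
m=3: 953 nm (IR); m=4: 715 nm (visible); m=5: 572 nm (visible); m=6: 477 nm (visible); m=7: 408 nm (visible); m=8: 357 nm (UV).

4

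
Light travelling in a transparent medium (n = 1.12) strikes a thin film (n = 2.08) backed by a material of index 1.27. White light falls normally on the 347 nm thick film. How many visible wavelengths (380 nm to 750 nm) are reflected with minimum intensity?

2

Top surface (1.12 → 2.08): reflection off a higher-index medium gives a half-wave phase shift.
Bottom surface (2.08 → 1.27): reflection off a lower-index medium gives no phase shift.
Net: one phase inversion between the two reflected rays.
For dark reflection here: 2 n t = m λ.
λ = 2 n t / m = 1444 / m nm.
m=1: 1444 nm (IR); m=2: 722 nm (visible); m=3: 481 nm (visible); m=4: 361 nm (UV).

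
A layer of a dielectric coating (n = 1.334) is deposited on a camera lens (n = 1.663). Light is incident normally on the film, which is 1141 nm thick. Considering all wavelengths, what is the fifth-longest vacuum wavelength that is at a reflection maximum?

609 nm

Ray reflecting at the top interface goes from n = 1.0 toward n = 1.334: a half-wave phase shift.
Ray reflecting at the bottom interface goes from n = 1.334 toward n = 1.663: a half-wave phase shift.
The two reflections carry the same phase change, so no net offset.
So the condition for constructive reflection is 2 n t = m λ.
λ = 2 n t / m. The fifth-longest wavelength is m = 5: λ = 2 × 1.334 × 1141 / 5.00 = 609 nm.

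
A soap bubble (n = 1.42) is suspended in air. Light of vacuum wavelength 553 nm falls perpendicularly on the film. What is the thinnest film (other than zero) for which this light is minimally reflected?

Ray reflecting at the top interface goes from n = 1.0 toward n = 1.42: a half-wave phase shift.
Ray reflecting at the bottom interface goes from n = 1.42 toward n = 1.0: no phase shift.
Net: one phase inversion between the two reflected rays.
So the condition for destructive reflection is 2 n t = m λ.
Minimum nonzero at m = 1: t = λ / (2 n) = 553 / (2 × 1.42) = 195 nm.

195 nm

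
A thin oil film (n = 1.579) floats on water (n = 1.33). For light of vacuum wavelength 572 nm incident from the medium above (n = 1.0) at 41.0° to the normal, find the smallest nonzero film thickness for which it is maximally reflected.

At the upper boundary (n = 1.0 to n = 1.579) the reflected ray undergoes a half-wave phase shift.
Bottom surface (1.579 → 1.33): reflection off a lower-index medium gives no phase shift.
Net: one phase inversion between the two reflected rays.
With one net inversion, constructive interference in reflection requires 2 n t cos θ_r = (m + ½) λ.
Snell's law: 1.0 sin 41.0° = 1.579 sin θ_r → sin θ_r = 0.415, cos θ_r = 0.910.
Minimum at m = 0: t = λ / (4 n cos θ_r) = 572 / (4 × 1.579 × 0.910) = 99.6 nm.

99.6 nm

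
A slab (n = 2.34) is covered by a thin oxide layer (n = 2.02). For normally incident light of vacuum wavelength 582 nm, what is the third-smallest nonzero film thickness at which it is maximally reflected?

At the upper boundary (n = 1.0 to n = 2.02) the reflected ray undergoes a half-wave phase shift.
Bottom surface (2.02 → 2.34): reflection off a higher-index medium gives a half-wave phase shift.
Zero or two π shifts → no net half-wave offset.
For maximum reflection here: 2 n t = m λ.
The third-smallest nonzero thickness corresponds to m = 3: t = m λ / (2 n) = 3.00 × 582 / (2 × 2.02) = 432 nm.

432 nm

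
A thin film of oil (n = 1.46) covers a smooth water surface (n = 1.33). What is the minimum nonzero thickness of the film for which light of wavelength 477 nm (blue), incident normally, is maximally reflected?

Ray reflecting at the top interface goes from n = 1.0 toward n = 1.46: a half-wave phase shift.
Bottom surface (1.46 → 1.33): reflection off a lower-index medium gives no phase shift.
The two reflections differ by half a wavelength.
For bright reflection here: 2 n t = (m + ½) λ.
Minimum at m = 0: t = λ / (4 n) = 477 / (4 × 1.46) = 81.7 nm.

81.7 nm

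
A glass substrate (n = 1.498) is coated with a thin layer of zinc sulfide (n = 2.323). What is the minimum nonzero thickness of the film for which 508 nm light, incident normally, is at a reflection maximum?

At the upper boundary (n = 1.0 to n = 2.323) the reflected ray undergoes a half-wave phase shift.
At the lower boundary (n = 2.323 to n = 1.498) the reflected ray undergoes no phase shift.
Net: one phase inversion between the two reflected rays.
So the condition for constructive reflection is 2 n t = (m + ½) λ.
Minimum at m = 0: t = λ / (4 n) = 508 / (4 × 2.323) = 54.7 nm.

54.7 nm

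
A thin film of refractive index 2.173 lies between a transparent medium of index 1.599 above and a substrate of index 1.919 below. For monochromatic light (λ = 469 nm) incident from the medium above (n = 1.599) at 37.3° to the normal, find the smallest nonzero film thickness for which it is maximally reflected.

At the upper boundary (n = 1.599 to n = 2.173) the reflected ray undergoes a half-wave phase shift.
Bottom surface (2.173 → 1.919): reflection off a lower-index medium gives no phase shift.
Exactly one π shift → a net half-wave offset.
With one net inversion, constructive interference in reflection requires 2 n t cos θ_r = (m + ½) λ.
Snell's law: 1.599 sin 37.3° = 2.173 sin θ_r → sin θ_r = 0.446, cos θ_r = 0.895.
Minimum at m = 0: t = λ / (4 n cos θ_r) = 469 / (4 × 2.173 × 0.895) = 60.3 nm.

60.3 nm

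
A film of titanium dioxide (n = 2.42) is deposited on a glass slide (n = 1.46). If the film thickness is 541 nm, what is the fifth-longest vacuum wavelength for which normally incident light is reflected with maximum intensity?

582 nm

At the upper boundary (n = 1.0 to n = 2.42) the reflected ray undergoes a half-wave phase shift.
Ray reflecting at the bottom interface goes from n = 2.42 toward n = 1.46: no phase shift.
Exactly one π shift → a net half-wave offset.
For bright reflection here: 2 n t = (m + ½) λ.
λ = 2 n t / (m + ½). The fifth-longest wavelength is m = 4: λ = 2 × 2.42 × 541 / 4.50 = 582 nm.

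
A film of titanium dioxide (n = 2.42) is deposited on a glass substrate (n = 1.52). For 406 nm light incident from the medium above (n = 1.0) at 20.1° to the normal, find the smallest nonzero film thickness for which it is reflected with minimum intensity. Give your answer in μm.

Top surface (1.0 → 2.42): reflection off a higher-index medium gives a half-wave phase shift.
At the lower boundary (n = 2.42 to n = 1.52) the reflected ray undergoes no phase shift.
Net: one phase inversion between the two reflected rays.
With one net inversion, destructive interference in reflection requires 2 n t cos θ_r = m λ.
Snell's law: 1.0 sin 20.1° = 2.42 sin θ_r → sin θ_r = 0.142, cos θ_r = 0.990.
Minimum nonzero at m = 1: t = λ / (2 n cos θ_r) = 406 / (2 × 2.42 × 0.990) = 84.7 nm.

0.0847 μm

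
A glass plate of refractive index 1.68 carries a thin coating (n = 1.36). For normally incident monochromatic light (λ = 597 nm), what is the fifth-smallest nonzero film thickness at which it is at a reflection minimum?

Top surface (1.0 → 1.36): reflection off a higher-index medium gives a half-wave phase shift.
Ray reflecting at the bottom interface goes from n = 1.36 toward n = 1.68: a half-wave phase shift.
Zero or two π shifts → no net half-wave offset.
With no net inversion, destructive interference in reflection requires 2 n t = (m + ½) λ.
The fifth-smallest nonzero thickness corresponds to m = 4: t = (m + ½) λ / (2 n) = 4.50 × 597 / (2 × 1.36) = 988 nm.

988 nm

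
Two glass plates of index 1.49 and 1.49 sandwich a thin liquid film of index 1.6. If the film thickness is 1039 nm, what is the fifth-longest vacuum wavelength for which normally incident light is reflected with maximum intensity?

739 nm

At the upper boundary (n = 1.49 to n = 1.6) the reflected ray undergoes a half-wave phase shift.
At the lower boundary (n = 1.6 to n = 1.49) the reflected ray undergoes no phase shift.
Exactly one π shift → a net half-wave offset.
So the condition for constructive reflection is 2 n t = (m + ½) λ.
λ = 2 n t / (m + ½). The fifth-longest wavelength is m = 4: λ = 2 × 1.6 × 1039 / 4.50 = 739 nm.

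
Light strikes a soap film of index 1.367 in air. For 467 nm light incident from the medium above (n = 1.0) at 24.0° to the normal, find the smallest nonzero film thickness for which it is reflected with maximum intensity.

89.5 nm

At the upper boundary (n = 1.0 to n = 1.367) the reflected ray undergoes a half-wave phase shift.
Bottom surface (1.367 → 1.0): reflection off a lower-index medium gives no phase shift.
The two reflections differ by half a wavelength.
So the condition for constructive reflection is 2 n t cos θ_r = (m + ½) λ.
Snell's law: 1.0 sin 24.0° = 1.367 sin θ_r → sin θ_r = 0.298, cos θ_r = 0.955.
Minimum at m = 0: t = λ / (4 n cos θ_r) = 467 / (4 × 1.367 × 0.955) = 89.5 nm.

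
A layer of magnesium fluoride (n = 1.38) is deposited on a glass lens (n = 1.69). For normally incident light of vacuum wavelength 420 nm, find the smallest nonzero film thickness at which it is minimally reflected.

76.1 nm

Ray reflecting at the top interface goes from n = 1.0 toward n = 1.38: a half-wave phase shift.
Ray reflecting at the bottom interface goes from n = 1.38 toward n = 1.69: a half-wave phase shift.
The two reflections carry the same phase change, so no net offset.
For minimum reflection here: 2 n t = (m + ½) λ.
Minimum at m = 0: t = λ / (4 n) = 420 / (4 × 1.38) = 76.1 nm.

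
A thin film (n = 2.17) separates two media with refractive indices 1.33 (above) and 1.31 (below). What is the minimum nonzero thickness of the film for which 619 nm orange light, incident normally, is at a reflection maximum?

71.3 nm

Top surface (1.33 → 2.17): reflection off a higher-index medium gives a half-wave phase shift.
Bottom surface (2.17 → 1.31): reflection off a lower-index medium gives no phase shift.
The two reflections differ by half a wavelength.
With one net inversion, constructive interference in reflection requires 2 n t = (m + ½) λ.
Minimum at m = 0: t = λ / (4 n) = 619 / (4 × 2.17) = 71.3 nm.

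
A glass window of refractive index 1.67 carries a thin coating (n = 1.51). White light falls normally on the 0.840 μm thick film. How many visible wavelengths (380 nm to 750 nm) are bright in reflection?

Top surface (1.0 → 1.51): reflection off a higher-index medium gives a half-wave phase shift.
Ray reflecting at the bottom interface goes from n = 1.51 toward n = 1.67: a half-wave phase shift.
Net: no relative phase inversion (both shifts match).
So the condition for constructive reflection is 2 n t = m λ.
λ = 2 n t / m = 2537 / m nm.
m=3: 846 nm (IR); m=4: 634 nm (visible); m=5: 507 nm (visible); m=6: 423 nm (visible); m=7: 362 nm (UV).

3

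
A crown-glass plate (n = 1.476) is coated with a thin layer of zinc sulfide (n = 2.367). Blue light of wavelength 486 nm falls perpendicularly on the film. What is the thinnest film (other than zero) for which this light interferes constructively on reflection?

Top surface (1.0 → 2.367): reflection off a higher-index medium gives a half-wave phase shift.
Bottom surface (2.367 → 1.476): reflection off a lower-index medium gives no phase shift.
The two reflections differ by half a wavelength.
For maximum reflection here: 2 n t = (m + ½) λ.
Minimum at m = 0: t = λ / (4 n) = 486 / (4 × 2.367) = 51.3 nm.

51.3 nm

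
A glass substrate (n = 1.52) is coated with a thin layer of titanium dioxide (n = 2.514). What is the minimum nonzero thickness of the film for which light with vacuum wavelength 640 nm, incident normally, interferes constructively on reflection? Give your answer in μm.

0.0636 μm

Ray reflecting at the top interface goes from n = 1.0 toward n = 2.514: a half-wave phase shift.
Ray reflecting at the bottom interface goes from n = 2.514 toward n = 1.52: no phase shift.
Exactly one π shift → a net half-wave offset.
For maximum reflection here: 2 n t = (m + ½) λ.
Minimum at m = 0: t = λ / (4 n) = 640 / (4 × 2.514) = 63.6 nm.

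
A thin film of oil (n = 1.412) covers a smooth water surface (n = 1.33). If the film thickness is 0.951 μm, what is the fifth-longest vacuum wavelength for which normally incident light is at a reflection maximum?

Top surface (1.0 → 1.412): reflection off a higher-index medium gives a half-wave phase shift.
Ray reflecting at the bottom interface goes from n = 1.412 toward n = 1.33: no phase shift.
Exactly one π shift → a net half-wave offset.
For maximum reflection here: 2 n t = (m + ½) λ.
λ = 2 n t / (m + ½). The fifth-longest wavelength is m = 4: λ = 2 × 1.412 × 951 / 4.50 = 597 nm.

597 nm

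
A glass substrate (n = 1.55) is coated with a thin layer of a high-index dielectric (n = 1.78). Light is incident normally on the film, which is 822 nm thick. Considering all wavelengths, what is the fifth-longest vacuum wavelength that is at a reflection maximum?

650 nm

At the upper boundary (n = 1.0 to n = 1.78) the reflected ray undergoes a half-wave phase shift.
Bottom surface (1.78 → 1.55): reflection off a lower-index medium gives no phase shift.
Net: one phase inversion between the two reflected rays.
For bright reflection here: 2 n t = (m + ½) λ.
λ = 2 n t / (m + ½). The fifth-longest wavelength is m = 4: λ = 2 × 1.78 × 822 / 4.50 = 650 nm.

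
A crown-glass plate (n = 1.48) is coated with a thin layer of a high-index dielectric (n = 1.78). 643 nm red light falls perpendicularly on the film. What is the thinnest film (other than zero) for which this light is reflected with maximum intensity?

90.3 nm

Top surface (1.0 → 1.78): reflection off a higher-index medium gives a half-wave phase shift.
At the lower boundary (n = 1.78 to n = 1.48) the reflected ray undergoes no phase shift.
The two reflections differ by half a wavelength.
For bright reflection here: 2 n t = (m + ½) λ.
Minimum at m = 0: t = λ / (4 n) = 643 / (4 × 1.78) = 90.3 nm.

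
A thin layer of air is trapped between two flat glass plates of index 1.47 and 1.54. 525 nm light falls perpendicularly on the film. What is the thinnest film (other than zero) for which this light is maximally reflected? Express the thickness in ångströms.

Ray reflecting at the top interface goes from n = 1.47 toward n = 1.0: no phase shift.
At the lower boundary (n = 1.0 to n = 1.54) the reflected ray undergoes a half-wave phase shift.
The two reflections differ by half a wavelength.
With one net inversion, constructive interference in reflection requires 2 n t = (m + ½) λ.
Minimum at m = 0: t = λ / (4 n) = 525 / (4 × 1.0) = 131 nm.

1313 Å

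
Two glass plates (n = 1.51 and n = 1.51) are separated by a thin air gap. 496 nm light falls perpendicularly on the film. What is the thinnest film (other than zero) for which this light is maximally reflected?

124 nm

At the upper boundary (n = 1.51 to n = 1.0) the reflected ray undergoes no phase shift.
Bottom surface (1.0 → 1.51): reflection off a higher-index medium gives a half-wave phase shift.
Exactly one π shift → a net half-wave offset.
With one net inversion, constructive interference in reflection requires 2 n t = (m + ½) λ.
Minimum at m = 0: t = λ / (4 n) = 496 / (4 × 1.0) = 124 nm.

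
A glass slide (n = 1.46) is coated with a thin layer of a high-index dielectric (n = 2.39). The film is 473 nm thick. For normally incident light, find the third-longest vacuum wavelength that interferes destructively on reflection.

754 nm

Top surface (1.0 → 2.39): reflection off a higher-index medium gives a half-wave phase shift.
Ray reflecting at the bottom interface goes from n = 2.39 toward n = 1.46: no phase shift.
Net: one phase inversion between the two reflected rays.
For minimum reflection here: 2 n t = m λ.
λ = 2 n t / m. The third-longest wavelength is m = 3: λ = 2 × 2.39 × 473 / 3.00 = 754 nm.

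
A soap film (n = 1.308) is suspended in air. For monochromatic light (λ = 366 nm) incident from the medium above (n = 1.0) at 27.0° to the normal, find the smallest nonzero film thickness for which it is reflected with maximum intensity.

Top surface (1.0 → 1.308): reflection off a higher-index medium gives a half-wave phase shift.
Ray reflecting at the bottom interface goes from n = 1.308 toward n = 1.0: no phase shift.
The two reflections differ by half a wavelength.
So the condition for constructive reflection is 2 n t cos θ_r = (m + ½) λ.
Snell's law: 1.0 sin 27.0° = 1.308 sin θ_r → sin θ_r = 0.347, cos θ_r = 0.938.
Minimum at m = 0: t = λ / (4 n cos θ_r) = 366 / (4 × 1.308 × 0.938) = 74.6 nm.

74.6 nm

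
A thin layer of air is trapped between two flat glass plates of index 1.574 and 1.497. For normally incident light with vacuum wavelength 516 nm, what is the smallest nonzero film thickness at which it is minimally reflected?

Top surface (1.574 → 1.0): reflection off a lower-index medium gives no phase shift.
At the lower boundary (n = 1.0 to n = 1.497) the reflected ray undergoes a half-wave phase shift.
The two reflections differ by half a wavelength.
So the condition for destructive reflection is 2 n t = m λ.
The smallest nonzero thickness corresponds to m = 1: t = m λ / (2 n) = 1.00 × 516 / (2 × 1.0) = 258 nm.

258 nm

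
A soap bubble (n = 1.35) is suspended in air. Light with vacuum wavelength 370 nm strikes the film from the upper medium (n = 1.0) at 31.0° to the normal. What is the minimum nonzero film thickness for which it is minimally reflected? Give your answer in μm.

0.148 μm

Ray reflecting at the top interface goes from n = 1.0 toward n = 1.35: a half-wave phase shift.
At the lower boundary (n = 1.35 to n = 1.0) the reflected ray undergoes no phase shift.
Exactly one π shift → a net half-wave offset.
So the condition for destructive reflection is 2 n t cos θ_r = m λ.
Snell's law: 1.0 sin 31.0° = 1.35 sin θ_r → sin θ_r = 0.382, cos θ_r = 0.924.
Minimum nonzero at m = 1: t = λ / (2 n cos θ_r) = 370 / (2 × 1.35 × 0.924) = 148 nm.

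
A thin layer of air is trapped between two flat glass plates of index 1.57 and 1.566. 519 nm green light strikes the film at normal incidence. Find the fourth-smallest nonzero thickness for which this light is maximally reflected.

Top surface (1.57 → 1.0): reflection off a lower-index medium gives no phase shift.
At the lower boundary (n = 1.0 to n = 1.566) the reflected ray undergoes a half-wave phase shift.
The two reflections differ by half a wavelength.
With one net inversion, constructive interference in reflection requires 2 n t = (m + ½) λ.
The fourth-smallest nonzero thickness corresponds to m = 3: t = (m + ½) λ / (2 n) = 3.50 × 519 / (2 × 1.0) = 908 nm.

908 nm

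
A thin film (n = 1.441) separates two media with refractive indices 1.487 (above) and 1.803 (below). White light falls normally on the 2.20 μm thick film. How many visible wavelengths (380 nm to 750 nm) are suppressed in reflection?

8

Top surface (1.487 → 1.441): reflection off a lower-index medium gives no phase shift.
At the lower boundary (n = 1.441 to n = 1.803) the reflected ray undergoes a half-wave phase shift.
Net: one phase inversion between the two reflected rays.
With one net inversion, destructive interference in reflection requires 2 n t = m λ.
λ = 2 n t / m = 6340 / m nm.
m=8: 793 nm (IR); m=9: 704 nm (visible); m=10: 634 nm (visible); m=11: 576 nm (visible); m=12: 528 nm (visible); m=13: 488 nm (visible); m=14: 453 nm (visible); m=15: 423 nm (visible); m=16: 396 nm (visible); m=17: 373 nm (UV).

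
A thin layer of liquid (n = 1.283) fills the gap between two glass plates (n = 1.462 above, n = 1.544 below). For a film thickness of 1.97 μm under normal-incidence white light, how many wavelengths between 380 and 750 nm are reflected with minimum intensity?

7

At the upper boundary (n = 1.462 to n = 1.283) the reflected ray undergoes no phase shift.
Ray reflecting at the bottom interface goes from n = 1.283 toward n = 1.544: a half-wave phase shift.
Net: one phase inversion between the two reflected rays.
So the condition for destructive reflection is 2 n t = m λ.
λ = 2 n t / m = 5055 / m nm.
m=6: 843 nm (IR); m=7: 722 nm (visible); m=8: 632 nm (visible); m=9: 562 nm (visible); m=10: 506 nm (visible); m=11: 460 nm (visible); m=12: 421 nm (visible); m=13: 389 nm (visible); m=14: 361 nm (UV).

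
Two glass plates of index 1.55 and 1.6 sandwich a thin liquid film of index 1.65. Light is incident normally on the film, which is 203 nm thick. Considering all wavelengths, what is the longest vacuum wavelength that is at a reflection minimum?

Top surface (1.55 → 1.65): reflection off a higher-index medium gives a half-wave phase shift.
At the lower boundary (n = 1.65 to n = 1.6) the reflected ray undergoes no phase shift.
Exactly one π shift → a net half-wave offset.
So the condition for destructive reflection is 2 n t = m λ.
λ = 2 n t / m. The longest wavelength is m = 1: λ = 2 × 1.65 × 203 / 1.00 = 670 nm.

670 nm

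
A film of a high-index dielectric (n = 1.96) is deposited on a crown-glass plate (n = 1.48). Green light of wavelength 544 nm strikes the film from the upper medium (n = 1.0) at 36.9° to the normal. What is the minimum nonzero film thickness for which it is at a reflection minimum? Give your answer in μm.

Top surface (1.0 → 1.96): reflection off a higher-index medium gives a half-wave phase shift.
Ray reflecting at the bottom interface goes from n = 1.96 toward n = 1.48: no phase shift.
Net: one phase inversion between the two reflected rays.
For dark reflection here: 2 n t cos θ_r = m λ.
Snell's law: 1.0 sin 36.9° = 1.96 sin θ_r → sin θ_r = 0.306, cos θ_r = 0.952.
Minimum nonzero at m = 1: t = λ / (2 n cos θ_r) = 544 / (2 × 1.96 × 0.952) = 146 nm.

0.146 μm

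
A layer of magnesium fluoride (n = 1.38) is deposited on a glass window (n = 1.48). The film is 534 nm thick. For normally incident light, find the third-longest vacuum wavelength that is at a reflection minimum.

Ray reflecting at the top interface goes from n = 1.0 toward n = 1.38: a half-wave phase shift.
Ray reflecting at the bottom interface goes from n = 1.38 toward n = 1.48: a half-wave phase shift.
Zero or two π shifts → no net half-wave offset.
For weak reflection here: 2 n t = (m + ½) λ.
λ = 2 n t / (m + ½). The third-longest wavelength is m = 2: λ = 2 × 1.38 × 534 / 2.50 = 590 nm.

590 nm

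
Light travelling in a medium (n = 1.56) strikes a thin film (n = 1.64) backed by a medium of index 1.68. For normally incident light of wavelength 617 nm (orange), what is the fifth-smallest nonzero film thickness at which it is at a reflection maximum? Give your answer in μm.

Ray reflecting at the top interface goes from n = 1.56 toward n = 1.64: a half-wave phase shift.
At the lower boundary (n = 1.64 to n = 1.68) the reflected ray undergoes a half-wave phase shift.
Net: no relative phase inversion (both shifts match).
So the condition for constructive reflection is 2 n t = m λ.
The fifth-smallest nonzero thickness corresponds to m = 5: t = m λ / (2 n) = 5.00 × 617 / (2 × 1.64) = 941 nm.

0.941 μm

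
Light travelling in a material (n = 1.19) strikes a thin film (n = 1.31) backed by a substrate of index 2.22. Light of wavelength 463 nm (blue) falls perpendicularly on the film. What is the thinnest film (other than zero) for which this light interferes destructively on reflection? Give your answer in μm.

Ray reflecting at the top interface goes from n = 1.19 toward n = 1.31: a half-wave phase shift.
Ray reflecting at the bottom interface goes from n = 1.31 toward n = 2.22: a half-wave phase shift.
The two reflections carry the same phase change, so no net offset.
For minimum reflection here: 2 n t = (m + ½) λ.
Minimum at m = 0: t = λ / (4 n) = 463 / (4 × 1.31) = 88.4 nm.

0.0884 μm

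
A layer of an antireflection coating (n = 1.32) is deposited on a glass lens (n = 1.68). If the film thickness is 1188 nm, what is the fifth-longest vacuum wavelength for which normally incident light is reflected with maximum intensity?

627 nm

At the upper boundary (n = 1.0 to n = 1.32) the reflected ray undergoes a half-wave phase shift.
Bottom surface (1.32 → 1.68): reflection off a higher-index medium gives a half-wave phase shift.
The two reflections carry the same phase change, so no net offset.
So the condition for constructive reflection is 2 n t = m λ.
λ = 2 n t / m. The fifth-longest wavelength is m = 5: λ = 2 × 1.32 × 1188 / 5.00 = 627 nm.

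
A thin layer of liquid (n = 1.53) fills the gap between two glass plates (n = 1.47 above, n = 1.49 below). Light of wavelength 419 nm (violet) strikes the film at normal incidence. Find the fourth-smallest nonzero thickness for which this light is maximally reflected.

479 nm

Ray reflecting at the top interface goes from n = 1.47 toward n = 1.53: a half-wave phase shift.
At the lower boundary (n = 1.53 to n = 1.49) the reflected ray undergoes no phase shift.
Exactly one π shift → a net half-wave offset.
For bright reflection here: 2 n t = (m + ½) λ.
The fourth-smallest nonzero thickness corresponds to m = 3: t = (m + ½) λ / (2 n) = 3.50 × 419 / (2 × 1.53) = 479 nm.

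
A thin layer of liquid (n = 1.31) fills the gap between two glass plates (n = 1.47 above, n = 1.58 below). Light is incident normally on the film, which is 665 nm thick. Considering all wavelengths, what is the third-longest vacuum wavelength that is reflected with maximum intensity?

Ray reflecting at the top interface goes from n = 1.47 toward n = 1.31: no phase shift.
Ray reflecting at the bottom interface goes from n = 1.31 toward n = 1.58: a half-wave phase shift.
Net: one phase inversion between the two reflected rays.
For maximum reflection here: 2 n t = (m + ½) λ.
λ = 2 n t / (m + ½). The third-longest wavelength is m = 2: λ = 2 × 1.31 × 665 / 2.50 = 697 nm.

697 nm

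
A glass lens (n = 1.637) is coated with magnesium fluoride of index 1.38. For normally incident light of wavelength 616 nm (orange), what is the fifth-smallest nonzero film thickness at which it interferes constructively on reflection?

Top surface (1.0 → 1.38): reflection off a higher-index medium gives a half-wave phase shift.
Ray reflecting at the bottom interface goes from n = 1.38 toward n = 1.637: a half-wave phase shift.
The two reflections carry the same phase change, so no net offset.
With no net inversion, constructive interference in reflection requires 2 n t = m λ.
The fifth-smallest nonzero thickness corresponds to m = 5: t = m λ / (2 n) = 5.00 × 616 / (2 × 1.38) = 1116 nm.

1116 nm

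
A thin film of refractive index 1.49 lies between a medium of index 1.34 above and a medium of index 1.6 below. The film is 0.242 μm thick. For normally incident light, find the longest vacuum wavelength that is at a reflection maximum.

Top surface (1.34 → 1.49): reflection off a higher-index medium gives a half-wave phase shift.
Ray reflecting at the bottom interface goes from n = 1.49 toward n = 1.6: a half-wave phase shift.
Net: no relative phase inversion (both shifts match).
So the condition for constructive reflection is 2 n t = m λ.
λ = 2 n t / m. The longest wavelength is m = 1: λ = 2 × 1.49 × 242 / 1.00 = 721 nm.

721 nm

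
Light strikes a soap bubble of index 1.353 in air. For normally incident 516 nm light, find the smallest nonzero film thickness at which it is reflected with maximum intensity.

Top surface (1.0 → 1.353): reflection off a higher-index medium gives a half-wave phase shift.
Bottom surface (1.353 → 1.0): reflection off a lower-index medium gives no phase shift.
Exactly one π shift → a net half-wave offset.
With one net inversion, constructive interference in reflection requires 2 n t = (m + ½) λ.
Minimum at m = 0: t = λ / (4 n) = 516 / (4 × 1.353) = 95.3 nm.

95.3 nm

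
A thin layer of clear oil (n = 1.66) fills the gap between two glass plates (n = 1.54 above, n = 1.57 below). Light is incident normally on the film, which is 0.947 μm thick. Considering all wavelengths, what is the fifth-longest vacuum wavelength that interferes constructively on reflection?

699 nm

Ray reflecting at the top interface goes from n = 1.54 toward n = 1.66: a half-wave phase shift.
Bottom surface (1.66 → 1.57): reflection off a lower-index medium gives no phase shift.
Net: one phase inversion between the two reflected rays.
So the condition for constructive reflection is 2 n t = (m + ½) λ.
λ = 2 n t / (m + ½). The fifth-longest wavelength is m = 4: λ = 2 × 1.66 × 947 / 4.50 = 699 nm.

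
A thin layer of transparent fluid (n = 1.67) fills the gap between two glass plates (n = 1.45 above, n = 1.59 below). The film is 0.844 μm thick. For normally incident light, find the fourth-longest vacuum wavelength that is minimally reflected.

Top surface (1.45 → 1.67): reflection off a higher-index medium gives a half-wave phase shift.
Ray reflecting at the bottom interface goes from n = 1.67 toward n = 1.59: no phase shift.
Exactly one π shift → a net half-wave offset.
For weak reflection here: 2 n t = m λ.
λ = 2 n t / m. The fourth-longest wavelength is m = 4: λ = 2 × 1.67 × 844 / 4.00 = 705 nm.

705 nm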